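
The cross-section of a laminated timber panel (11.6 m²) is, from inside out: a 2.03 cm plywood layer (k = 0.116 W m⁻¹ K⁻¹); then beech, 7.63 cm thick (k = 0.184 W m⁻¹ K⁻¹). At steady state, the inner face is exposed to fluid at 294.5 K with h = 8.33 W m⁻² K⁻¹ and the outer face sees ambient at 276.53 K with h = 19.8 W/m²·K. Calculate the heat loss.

Series thermal resistances, inner to outer:
  R_conv,in = 1/(hA) = 1/(8.33·11.6) = 0.01035 K/W
  R_plywood = L/(kA) = 0.0203/(0.116·11.6) = 0.01509 K/W
  R_beech = L/(kA) = 0.0763/(0.184·11.6) = 0.03575 K/W
  R_conv,out = 1/(hA) = 1/(19.8·11.6) = 0.004354 K/W
ΣR = 0.01035 + 0.01509 + 0.03575 + 0.004354 = 0.06554 K/W
Q = ΔT/ΣR = (294.5 K − 276.53 K)/0.06554 = 274 W

Q = 274 W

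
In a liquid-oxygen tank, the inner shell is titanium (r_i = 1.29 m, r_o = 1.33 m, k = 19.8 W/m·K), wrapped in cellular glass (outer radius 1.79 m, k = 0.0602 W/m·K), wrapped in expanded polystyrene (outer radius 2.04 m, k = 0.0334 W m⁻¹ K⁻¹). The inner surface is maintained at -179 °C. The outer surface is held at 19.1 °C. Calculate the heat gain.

Q = 473 W

Series thermal resistances, inner to outer:
  R_titanium = (1/1.29 − 1/1.33)/(4πk) = 0.02331/(4π·19.8) = 9.370×10^-5 K/W
  R_cellular glass = (1/1.33 − 1/1.79)/(4πk) = 0.1932/(4π·0.0602) = 0.2554 K/W
  R_expanded polystyrene = (1/1.79 − 1/2.04)/(4πk) = 0.06846/(4π·0.0334) = 0.1631 K/W
ΣR = 9.370×10^-5 + 0.2554 + 0.1631 = 0.4186 K/W
Q = ΔT/ΣR = (-179 °C − 19.1 °C)/0.4186 = -473 W
(Negative Q ⇒ heat flows inward; heat gain = 473 W.)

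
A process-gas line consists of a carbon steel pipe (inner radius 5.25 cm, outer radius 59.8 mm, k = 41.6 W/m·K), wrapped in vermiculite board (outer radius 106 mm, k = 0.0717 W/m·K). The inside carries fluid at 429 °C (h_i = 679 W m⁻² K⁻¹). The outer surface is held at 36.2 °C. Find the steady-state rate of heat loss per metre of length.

Q' = 308 W/m

Series thermal resistances, inner to outer:
  R'_conv,in = 1/(2πr h) = 1/(2π·0.0525·679) = 0.004465 m·K/W
  R'_carbon steel = ln(0.0598/0.0525)/(2πk) = 0.1302/(2π·41.6) = 4.981×10^-4 m·K/W
  R'_vermiculite board = ln(0.106/0.0598)/(2πk) = 0.5724/(2π·0.0717) = 1.271 m·K/W
ΣR = 0.004465 + 4.981×10^-4 + 1.271 = 1.276 m·K/W
Q' = ΔT/ΣR = (429 °C − 36.2 °C)/1.276 = 308 W/m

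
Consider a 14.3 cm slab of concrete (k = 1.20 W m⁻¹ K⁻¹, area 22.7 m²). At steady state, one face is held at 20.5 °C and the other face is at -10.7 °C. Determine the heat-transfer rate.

Q = 5.94 kW

Q = kA·ΔT/L = 1.20 × 22.7 × |20.5 °C − -10.7 °C| / 0.143 = 5940 W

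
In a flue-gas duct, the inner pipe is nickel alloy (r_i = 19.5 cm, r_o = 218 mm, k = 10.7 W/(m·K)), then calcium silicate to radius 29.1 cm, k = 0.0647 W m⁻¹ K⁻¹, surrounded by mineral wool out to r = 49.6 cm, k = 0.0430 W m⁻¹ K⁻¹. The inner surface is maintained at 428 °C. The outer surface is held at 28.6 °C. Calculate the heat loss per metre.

Q' = 149 W/m

Treat each layer as a resistance in series:
  R'_nickel alloy = ln(0.218/0.195)/(2πk) = 0.1115/(2π·10.7) = 0.001658 m·K/W
  R'_calcium silicate = ln(0.291/0.218)/(2πk) = 0.2888/(2π·0.0647) = 0.7105 m·K/W
  R'_mineral wool = ln(0.496/0.291)/(2πk) = 0.5333/(2π·0.0430) = 1.974 m·K/W
ΣR = 0.001658 + 0.7105 + 1.974 = 2.686 m·K/W
Q' = ΔT/ΣR = (428 °C − 28.6 °C)/2.686 = 149 W/m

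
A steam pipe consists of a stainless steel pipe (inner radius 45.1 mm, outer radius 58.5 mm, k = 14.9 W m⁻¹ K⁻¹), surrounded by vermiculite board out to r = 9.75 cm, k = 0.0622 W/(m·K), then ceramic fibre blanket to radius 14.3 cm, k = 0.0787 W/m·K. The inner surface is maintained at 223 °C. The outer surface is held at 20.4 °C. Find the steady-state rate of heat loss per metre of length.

Treat each layer as a resistance in series:
  R'_stainless steel = ln(0.0585/0.0451)/(2πk) = 0.2601/(2π·14.9) = 0.002779 m·K/W
  R'_vermiculite board = ln(0.0975/0.0585)/(2πk) = 0.5108/(2π·0.0622) = 1.307 m·K/W
  R'_ceramic fibre blanket = ln(0.143/0.0975)/(2πk) = 0.3830/(2π·0.0787) = 0.7745 m·K/W
ΣR = 0.002779 + 1.307 + 0.7745 = 2.084 m·K/W
Q' = ΔT/ΣR = (223 °C − 20.4 °C)/2.084 = 97.2 W/m

Q' = 97.2 W/m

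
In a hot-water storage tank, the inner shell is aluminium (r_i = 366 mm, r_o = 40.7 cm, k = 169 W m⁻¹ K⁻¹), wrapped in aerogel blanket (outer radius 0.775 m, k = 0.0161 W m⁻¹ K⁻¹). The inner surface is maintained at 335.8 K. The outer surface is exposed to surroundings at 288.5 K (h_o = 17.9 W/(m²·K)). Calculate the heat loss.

Resistance network (inner→outer):
  R_aluminium = (1/0.366 − 1/0.407)/(4πk) = 0.2752/(4π·169) = 1.296×10^-4 K/W
  R_aerogel blanket = (1/0.407 − 1/0.775)/(4πk) = 1.167/(4π·0.0161) = 5.767 K/W
  R_conv,out = 1/(4πr²h) = 1/(4π·0.775²·17.9) = 0.007402 K/W
ΣR = 1.296×10^-4 + 5.767 + 0.007402 = 5.775 K/W
Q = ΔT/ΣR = (335.8 K − 288.5 K)/5.775 = 8.19 W

Q = 8.19 W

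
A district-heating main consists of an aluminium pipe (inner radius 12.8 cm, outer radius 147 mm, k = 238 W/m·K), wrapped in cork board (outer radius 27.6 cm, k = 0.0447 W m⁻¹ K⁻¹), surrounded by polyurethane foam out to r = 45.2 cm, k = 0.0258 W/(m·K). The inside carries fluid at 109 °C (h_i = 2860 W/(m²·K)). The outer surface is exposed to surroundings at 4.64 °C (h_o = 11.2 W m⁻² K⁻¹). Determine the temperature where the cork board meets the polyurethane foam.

T = 65.0 °C

Treat each layer as a resistance in series:
  R'_conv,in = 1/(2πr h) = 1/(2π·0.128·2860) = 4.348×10^-4 m·K/W
  R'_aluminium = ln(0.147/0.128)/(2πk) = 0.1384/(2π·238) = 9.255×10^-5 m·K/W
  R'_cork board = ln(0.276/0.147)/(2πk) = 0.6300/(2π·0.0447) = 2.243 m·K/W
  R'_polyurethane foam = ln(0.452/0.276)/(2πk) = 0.4933/(2π·0.0258) = 3.043 m·K/W
  R'_conv,out = 1/(2πr h) = 1/(2π·0.452·11.2) = 0.03144 m·K/W
ΣR = 4.348×10^-4 + 9.255×10^-5 + 2.243 + 3.043 + 0.03144 = 5.318 m·K/W
Q' = ΔT/ΣR = (109 °C − 4.64 °C)/5.318 = 19.62 W/m
From the inner boundary to the cork board/polyurethane foam interface, ΣR_partial = 2.244 m·K/W.
T_interface = T_in − Q'·ΣR_partial = 109 °C − (19.62)(2.244) = 65.0 °C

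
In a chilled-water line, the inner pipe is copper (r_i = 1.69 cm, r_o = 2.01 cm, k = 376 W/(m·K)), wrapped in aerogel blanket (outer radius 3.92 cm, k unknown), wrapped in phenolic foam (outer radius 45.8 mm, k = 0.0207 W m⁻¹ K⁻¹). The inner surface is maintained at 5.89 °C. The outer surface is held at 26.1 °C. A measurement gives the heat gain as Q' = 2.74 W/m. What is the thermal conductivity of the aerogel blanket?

k = 0.0172 W/m·K

ΣR = ΔT/Q' = |5.89 − 26.1|/2.74 = 7.376 m·K/W
Known resistances:
  R'_copper = ln(0.0201/0.0169)/(2πk) = 0.1734/(2π·376) = 7.340×10^-5 m·K/W
  R'_phenolic foam = ln(0.0458/0.0392)/(2πk) = 0.1556/(2π·0.0207) = 1.196 m·K/W
R_aerogel blanket = ΣR − ΣR_known = 7.376 − 1.196 = 6.180 m·K/W
ln(r₂/r₁)/(2πk) = 6.180 ⇒ k = 0.6680/(2π·6.180) = 0.0172 W/m·K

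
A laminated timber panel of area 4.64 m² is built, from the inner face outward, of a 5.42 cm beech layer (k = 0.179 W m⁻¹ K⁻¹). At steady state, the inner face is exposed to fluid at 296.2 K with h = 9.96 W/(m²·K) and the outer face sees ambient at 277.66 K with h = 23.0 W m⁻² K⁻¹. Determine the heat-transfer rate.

Q = 193 W

Treat each layer as a resistance in series:
  R_conv,in = 1/(hA) = 1/(9.96·4.64) = 0.02164 K/W
  R_beech = L/(kA) = 0.0542/(0.179·4.64) = 0.06526 K/W
  R_conv,out = 1/(hA) = 1/(23.0·4.64) = 0.009370 K/W
ΣR = 0.02164 + 0.06526 + 0.009370 = 0.09627 K/W
Q = ΔT/ΣR = (296.2 K − 277.66 K)/0.09627 = 193 W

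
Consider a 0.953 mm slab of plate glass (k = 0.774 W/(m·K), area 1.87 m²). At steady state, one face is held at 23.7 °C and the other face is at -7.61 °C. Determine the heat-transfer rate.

Q = 47600 W

Q = kA·ΔT/L = 0.774 × 1.87 × |23.7 °C − -7.61 °C| / 9.53×10^-4 = 47600 W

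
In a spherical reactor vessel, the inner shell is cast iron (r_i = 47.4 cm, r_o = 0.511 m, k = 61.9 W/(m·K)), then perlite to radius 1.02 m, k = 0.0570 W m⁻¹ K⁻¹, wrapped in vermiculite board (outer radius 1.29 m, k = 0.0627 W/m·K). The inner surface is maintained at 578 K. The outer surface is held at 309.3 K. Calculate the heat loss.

Treat each layer as a resistance in series:
  R_cast iron = (1/0.474 − 1/0.511)/(4πk) = 0.1528/(4π·61.9) = 1.964×10^-4 K/W
  R_perlite = (1/0.511 − 1/1.02)/(4πk) = 0.9766/(4π·0.0570) = 1.363 K/W
  R_vermiculite board = (1/1.02 − 1/1.29)/(4πk) = 0.2052/(4π·0.0627) = 0.2604 K/W
ΣR = 1.964×10^-4 + 1.363 + 0.2604 = 1.624 K/W
Q = ΔT/ΣR = (578 K − 309.3 K)/1.624 = 165 W

Q = 165 W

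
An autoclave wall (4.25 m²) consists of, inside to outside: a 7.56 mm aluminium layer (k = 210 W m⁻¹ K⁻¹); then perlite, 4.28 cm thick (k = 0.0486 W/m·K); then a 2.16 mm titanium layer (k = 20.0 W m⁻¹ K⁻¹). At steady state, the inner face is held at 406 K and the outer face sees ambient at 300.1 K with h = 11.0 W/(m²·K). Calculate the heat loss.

Series thermal resistances, inner to outer:
  R_aluminium = L/(kA) = 0.00756/(210·4.25) = 8.471×10^-6 K/W
  R_perlite = L/(kA) = 0.0428/(0.0486·4.25) = 0.2072 K/W
  R_titanium = L/(kA) = 0.00216/(20.0·4.25) = 2.541×10^-5 K/W
  R_conv,out = 1/(hA) = 1/(11.0·4.25) = 0.02139 K/W
ΣR = 8.471×10^-6 + 0.2072 + 2.541×10^-5 + 0.02139 = 0.2286 K/W
Q = ΔT/ΣR = (406 K − 300.1 K)/0.2286 = 463 W

Q = 463 W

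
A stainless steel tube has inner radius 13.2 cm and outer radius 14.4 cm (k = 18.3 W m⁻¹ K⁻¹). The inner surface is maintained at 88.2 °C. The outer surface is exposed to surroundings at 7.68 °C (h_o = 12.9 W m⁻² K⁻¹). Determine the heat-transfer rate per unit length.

Q' = 932 W/m

Resistance network (inner→outer):
  R'_stainless steel = ln(0.144/0.132)/(2πk) = 0.08701/(2π·18.3) = 7.567×10^-4 m·K/W
  R'_conv,out = 1/(2πr h) = 1/(2π·0.144·12.9) = 0.08568 m·K/W
ΣR = 7.567×10^-4 + 0.08568 = 0.08644 m·K/W
Q' = ΔT/ΣR = (88.2 °C − 7.68 °C)/0.08644 = 932 W/m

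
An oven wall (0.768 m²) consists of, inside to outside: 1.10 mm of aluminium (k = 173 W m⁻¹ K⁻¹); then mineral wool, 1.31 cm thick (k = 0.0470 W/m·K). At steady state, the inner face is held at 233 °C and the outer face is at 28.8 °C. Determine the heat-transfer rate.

Q = 563 W

Series thermal resistances, inner to outer:
  R_aluminium = L/(kA) = 0.00110/(173·0.768) = 8.279×10^-6 K/W
  R_mineral wool = L/(kA) = 0.0131/(0.0470·0.768) = 0.3629 K/W
ΣR = 8.279×10^-6 + 0.3629 = 0.3629 K/W
Q = ΔT/ΣR = (233 °C − 28.8 °C)/0.3629 = 563 W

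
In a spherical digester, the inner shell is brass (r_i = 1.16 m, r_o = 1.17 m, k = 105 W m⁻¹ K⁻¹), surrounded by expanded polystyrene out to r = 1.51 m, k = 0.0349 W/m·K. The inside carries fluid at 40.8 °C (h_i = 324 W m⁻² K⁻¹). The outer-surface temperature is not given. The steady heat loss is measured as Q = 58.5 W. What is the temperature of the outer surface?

T_out = 15.1 °C

Series resistances:
  R_conv,in = 1/(4πr²h) = 1/(4π·1.16²·324) = 1.825×10^-4 K/W
  R_brass = (1/1.16 − 1/1.17)/(4πk) = 0.007368/(4π·105) = 5.584×10^-6 K/W
  R_expanded polystyrene = (1/1.17 − 1/1.51)/(4πk) = 0.1924/(4π·0.0349) = 0.4388 K/W
ΣR = 0.4390 K/W
ΔT = Q·ΣR = 58.5 × 0.4390 = 25.68 K
Heat flows outward, so T_out = T_in − ΔT = 40.8 − 25.68 = 15.1 °C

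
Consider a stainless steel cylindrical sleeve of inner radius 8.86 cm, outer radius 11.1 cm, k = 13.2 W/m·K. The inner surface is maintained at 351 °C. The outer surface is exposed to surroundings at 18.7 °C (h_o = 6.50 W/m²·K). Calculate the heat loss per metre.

Series thermal resistances, inner to outer:
  R'_stainless steel = ln(0.111/0.0886)/(2πk) = 0.2254/(2π·13.2) = 0.002718 m·K/W
  R'_conv,out = 1/(2πr h) = 1/(2π·0.111·6.50) = 0.2206 m·K/W
ΣR = 0.002718 + 0.2206 = 0.2233 m·K/W
Q' = ΔT/ΣR = (351 °C − 18.7 °C)/0.2233 = 1490 W/m

Q' = 1490 W/m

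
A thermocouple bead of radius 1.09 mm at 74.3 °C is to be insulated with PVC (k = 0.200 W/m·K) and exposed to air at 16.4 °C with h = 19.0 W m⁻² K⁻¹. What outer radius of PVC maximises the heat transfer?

r_cr = 2.11 cm

For a sphere, r_cr = 2k_ins/h = 2·0.200/19.0 = 0.0211 m = 2.11 cm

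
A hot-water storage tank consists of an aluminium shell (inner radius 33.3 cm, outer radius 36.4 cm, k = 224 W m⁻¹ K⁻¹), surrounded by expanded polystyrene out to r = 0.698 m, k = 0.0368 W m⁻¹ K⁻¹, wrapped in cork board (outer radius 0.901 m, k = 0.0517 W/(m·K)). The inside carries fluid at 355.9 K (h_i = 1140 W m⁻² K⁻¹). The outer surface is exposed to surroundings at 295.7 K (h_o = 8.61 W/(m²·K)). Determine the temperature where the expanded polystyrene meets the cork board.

T = 304.8 K

Treat each layer as a resistance in series:
  R_conv,in = 1/(4πr²h) = 1/(4π·0.333²·1140) = 6.295×10^-4 K/W
  R_aluminium = (1/0.333 − 1/0.364)/(4πk) = 0.2558/(4π·224) = 9.086×10^-5 K/W
  R_expanded polystyrene = (1/0.364 − 1/0.698)/(4πk) = 1.315/(4π·0.0368) = 2.843 K/W
  R_cork board = (1/0.698 − 1/0.901)/(4πk) = 0.3228/(4π·0.0517) = 0.4968 K/W
  R_conv,out = 1/(4πr²h) = 1/(4π·0.901²·8.61) = 0.01139 K/W
ΣR = 6.295×10^-4 + 9.086×10^-5 + 2.843 + 0.4968 + 0.01139 = 3.352 K/W
Q = ΔT/ΣR = (355.9 K − 295.7 K)/3.352 = 17.96 W
From the inner boundary to the expanded polystyrene/cork board interface, ΣR_partial = 2.844 K/W.
T_interface = T_in − Q·ΣR_partial = 355.9 K − (17.96)(2.844) = 304.8 K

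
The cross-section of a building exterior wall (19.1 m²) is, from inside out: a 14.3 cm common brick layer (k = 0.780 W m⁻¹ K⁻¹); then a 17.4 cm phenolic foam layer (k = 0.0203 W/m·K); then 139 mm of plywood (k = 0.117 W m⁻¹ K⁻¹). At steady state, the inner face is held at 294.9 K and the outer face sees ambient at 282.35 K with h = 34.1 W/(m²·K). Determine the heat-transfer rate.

Q = 24.0 W

Series thermal resistances, inner to outer:
  R_common brick = L/(kA) = 0.143/(0.780·19.1) = 0.009599 K/W
  R_phenolic foam = L/(kA) = 0.174/(0.0203·19.1) = 0.4488 K/W
  R_plywood = L/(kA) = 0.139/(0.117·19.1) = 0.06220 K/W
  R_conv,out = 1/(hA) = 1/(34.1·19.1) = 0.001535 K/W
ΣR = 0.009599 + 0.4488 + 0.06220 + 0.001535 = 0.5221 K/W
Q = ΔT/ΣR = (294.9 K − 282.35 K)/0.5221 = 24.0 W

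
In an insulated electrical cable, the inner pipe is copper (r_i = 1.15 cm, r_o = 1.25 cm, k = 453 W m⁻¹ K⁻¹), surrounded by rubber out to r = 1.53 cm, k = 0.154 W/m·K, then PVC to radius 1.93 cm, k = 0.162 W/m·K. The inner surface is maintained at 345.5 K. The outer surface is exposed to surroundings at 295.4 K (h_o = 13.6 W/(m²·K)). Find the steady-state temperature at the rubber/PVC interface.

Series thermal resistances, inner to outer:
  R'_copper = ln(0.0125/0.0115)/(2πk) = 0.08338/(2π·453) = 2.929×10^-5 m·K/W
  R'_rubber = ln(0.0153/0.0125)/(2πk) = 0.2021/(2π·0.154) = 0.2089 m·K/W
  R'_PVC = ln(0.0193/0.0153)/(2πk) = 0.2323/(2π·0.162) = 0.2282 m·K/W
  R'_conv,out = 1/(2πr h) = 1/(2π·0.0193·13.6) = 0.6064 m·K/W
ΣR = 2.929×10^-5 + 0.2089 + 0.2282 + 0.6064 = 1.044 m·K/W
Q' = ΔT/ΣR = (345.5 K − 295.4 K)/1.044 = 47.99 W/m
From the inner boundary to the rubber/PVC interface, ΣR_partial = 0.2089 m·K/W.
T_interface = T_in − Q'·ΣR_partial = 345.5 K − (47.99)(0.2089) = 335.5 K

T = 335.5 K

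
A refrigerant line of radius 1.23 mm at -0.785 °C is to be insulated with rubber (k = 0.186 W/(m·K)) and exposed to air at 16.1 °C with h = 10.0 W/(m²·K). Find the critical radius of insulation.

r_cr = 1.86 cm

For a cylinder, r_cr = k_ins/h = 0.186/10.0 = 0.0186 m = 1.86 cm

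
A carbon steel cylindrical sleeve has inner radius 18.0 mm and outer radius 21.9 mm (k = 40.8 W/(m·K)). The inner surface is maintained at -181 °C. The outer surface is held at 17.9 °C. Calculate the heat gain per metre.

Q' = 2πk·ΔT/ln(r₂/r₁) = 2π × 40.8 × 198.9 / ln(0.0219/0.0180) = 2.60×10^5 W/m

Q' = 2.60×10^5 W/m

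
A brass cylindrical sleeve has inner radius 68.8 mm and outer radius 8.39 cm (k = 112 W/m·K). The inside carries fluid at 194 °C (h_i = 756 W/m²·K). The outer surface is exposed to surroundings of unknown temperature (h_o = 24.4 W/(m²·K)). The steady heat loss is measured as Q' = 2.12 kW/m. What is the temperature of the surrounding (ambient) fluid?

Series resistances:
  R'_conv,in = 1/(2πr h) = 1/(2π·0.0688·756) = 0.003060 m·K/W
  R'_brass = ln(0.0839/0.0688)/(2πk) = 0.1984/(2π·112) = 2.820×10^-4 m·K/W
  R'_conv,out = 1/(2πr h) = 1/(2π·0.0839·24.4) = 0.07774 m·K/W
ΣR = 0.08109 m·K/W
ΔT = Q'·ΣR = 2120 × 0.08109 = 171.9 K
Heat flows outward, so T_out = T_in − ΔT = 194 − 171.9 = 22.1 °C

T_out = 22.1 °C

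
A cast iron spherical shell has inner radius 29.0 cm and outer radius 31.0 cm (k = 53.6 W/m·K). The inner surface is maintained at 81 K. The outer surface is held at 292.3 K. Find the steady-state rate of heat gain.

Q = 4πk·ΔT/(1/r₁ − 1/r₂) = 4π × 53.6 × 211.3 / (1/0.290 − 1/0.310) = 6.40×10^5 W

Q = 640 kW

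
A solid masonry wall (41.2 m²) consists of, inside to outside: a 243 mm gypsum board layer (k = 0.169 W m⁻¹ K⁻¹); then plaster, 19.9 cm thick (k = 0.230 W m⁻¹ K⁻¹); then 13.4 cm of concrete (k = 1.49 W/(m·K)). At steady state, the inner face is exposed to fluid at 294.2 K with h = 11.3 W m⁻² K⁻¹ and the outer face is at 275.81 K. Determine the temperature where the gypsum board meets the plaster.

Resistance network (inner→outer):
  R_conv,in = 1/(hA) = 1/(11.3·41.2) = 0.002148 K/W
  R_gypsum board = L/(kA) = 0.243/(0.169·41.2) = 0.03490 K/W
  R_plaster = L/(kA) = 0.199/(0.230·41.2) = 0.02100 K/W
  R_concrete = L/(kA) = 0.134/(1.49·41.2) = 0.002183 K/W
ΣR = 0.002148 + 0.03490 + 0.02100 + 0.002183 = 0.06023 K/W
Q = ΔT/ΣR = (294.2 K − 275.81 K)/0.06023 = 305.3 W
From the inner boundary to the gypsum board/plaster interface, ΣR_partial = 0.03705 K/W.
T_interface = T_in − Q·ΣR_partial = 294.2 K − (305.3)(0.03705) = 282.89 K

T = 282.89 K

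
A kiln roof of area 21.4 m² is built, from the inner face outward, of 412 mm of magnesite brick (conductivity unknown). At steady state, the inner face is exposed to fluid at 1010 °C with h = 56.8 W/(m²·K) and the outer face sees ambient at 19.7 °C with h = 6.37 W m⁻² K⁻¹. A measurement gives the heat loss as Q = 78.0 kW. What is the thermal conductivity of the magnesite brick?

ΣR = ΔT/Q = |1010 − 19.7|/78000 = 0.01270 K/W
Known resistances:
  R_conv,in = 1/(hA) = 1/(56.8·21.4) = 8.227×10^-4 K/W
  R_conv,out = 1/(hA) = 1/(6.37·21.4) = 0.007336 K/W
R_magnesite brick = ΣR − ΣR_known = 0.01270 − 0.008159 = 0.004541 K/W
L/(kA) = 0.004541 ⇒ k = 0.412/(0.004541·21.4) = 4.24 W/m·K

k = 4.24 W/m·K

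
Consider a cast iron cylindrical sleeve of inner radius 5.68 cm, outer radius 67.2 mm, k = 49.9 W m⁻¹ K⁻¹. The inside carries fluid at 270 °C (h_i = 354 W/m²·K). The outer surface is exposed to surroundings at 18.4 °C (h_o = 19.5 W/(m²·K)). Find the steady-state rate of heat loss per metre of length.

Q' = 1940 W/m

Series thermal resistances, inner to outer:
  R'_conv,in = 1/(2πr h) = 1/(2π·0.0568·354) = 0.007915 m·K/W
  R'_cast iron = ln(0.0672/0.0568)/(2πk) = 0.1681/(2π·49.9) = 5.363×10^-4 m·K/W
  R'_conv,out = 1/(2πr h) = 1/(2π·0.0672·19.5) = 0.1215 m·K/W
ΣR = 0.007915 + 5.363×10^-4 + 0.1215 = 0.1300 m·K/W
Q' = ΔT/ΣR = (270 °C − 18.4 °C)/0.1300 = 1940 W/m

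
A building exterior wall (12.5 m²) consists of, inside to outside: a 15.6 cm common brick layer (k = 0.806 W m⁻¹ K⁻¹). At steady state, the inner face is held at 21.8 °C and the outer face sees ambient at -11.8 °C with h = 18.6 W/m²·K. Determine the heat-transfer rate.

Q = 1700 W

Resistance network (inner→outer):
  R_common brick = L/(kA) = 0.156/(0.806·12.5) = 0.01548 K/W
  R_conv,out = 1/(hA) = 1/(18.6·12.5) = 0.004301 K/W
ΣR = 0.01548 + 0.004301 = 0.01978 K/W
Q = ΔT/ΣR = (21.8 °C − -11.8 °C)/0.01978 = 1700 W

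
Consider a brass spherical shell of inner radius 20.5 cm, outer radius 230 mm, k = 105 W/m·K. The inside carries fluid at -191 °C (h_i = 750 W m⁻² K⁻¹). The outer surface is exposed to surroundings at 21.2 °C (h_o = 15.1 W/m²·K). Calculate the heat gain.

Q = 2070 W

Treat each layer as a resistance in series:
  R_conv,in = 1/(4πr²h) = 1/(4π·0.205²·750) = 0.002525 K/W
  R_brass = (1/0.205 − 1/0.230)/(4πk) = 0.5302/(4π·105) = 4.018×10^-4 K/W
  R_conv,out = 1/(4πr²h) = 1/(4π·0.230²·15.1) = 0.09962 K/W
ΣR = 0.002525 + 4.018×10^-4 + 0.09962 = 0.1025 K/W
Q = ΔT/ΣR = (-191 °C − 21.2 °C)/0.1025 = -2070 W
(Negative Q ⇒ heat flows inward; heat gain = 2070 W.)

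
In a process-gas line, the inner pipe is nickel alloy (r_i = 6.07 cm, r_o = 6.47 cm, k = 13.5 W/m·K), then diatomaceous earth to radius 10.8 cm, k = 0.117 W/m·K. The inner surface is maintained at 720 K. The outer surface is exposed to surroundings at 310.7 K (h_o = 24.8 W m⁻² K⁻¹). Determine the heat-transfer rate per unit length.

Series thermal resistances, inner to outer:
  R'_nickel alloy = ln(0.0647/0.0607)/(2πk) = 0.06382/(2π·13.5) = 7.524×10^-4 m·K/W
  R'_diatomaceous earth = ln(0.108/0.0647)/(2πk) = 0.5124/(2π·0.117) = 0.6970 m·K/W
  R'_conv,out = 1/(2πr h) = 1/(2π·0.108·24.8) = 0.05942 m·K/W
ΣR = 7.524×10^-4 + 0.6970 + 0.05942 = 0.7572 m·K/W
Q' = ΔT/ΣR = (720 K − 310.7 K)/0.7572 = 541 W/m

Q' = 541 W/m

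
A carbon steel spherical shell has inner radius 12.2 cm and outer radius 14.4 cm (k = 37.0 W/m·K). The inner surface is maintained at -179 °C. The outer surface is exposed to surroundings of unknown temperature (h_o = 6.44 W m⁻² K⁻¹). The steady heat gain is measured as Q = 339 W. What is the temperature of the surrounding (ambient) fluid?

Series resistances:
  R_carbon steel = (1/0.122 − 1/0.144)/(4πk) = 1.252/(4π·37.0) = 0.002693 K/W
  R_conv,out = 1/(4πr²h) = 1/(4π·0.144²·6.44) = 0.5959 K/W
ΣR = 0.5986 K/W
ΔT = Q·ΣR = 339 × 0.5986 = 202.9 K
Heat flows inward, so T_out = T_in + ΔT = -179 + 202.9 = 23.9 °C

T_out = 23.9 °C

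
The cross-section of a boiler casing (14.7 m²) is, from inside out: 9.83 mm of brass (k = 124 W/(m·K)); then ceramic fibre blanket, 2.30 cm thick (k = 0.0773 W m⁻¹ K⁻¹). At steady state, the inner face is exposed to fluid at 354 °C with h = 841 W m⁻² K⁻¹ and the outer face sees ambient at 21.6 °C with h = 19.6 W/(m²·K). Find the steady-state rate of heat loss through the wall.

Resistance network (inner→outer):
  R_conv,in = 1/(hA) = 1/(841·14.7) = 8.089×10^-5 K/W
  R_brass = L/(kA) = 0.00983/(124·14.7) = 5.393×10^-6 K/W
  R_ceramic fibre blanket = L/(kA) = 0.0230/(0.0773·14.7) = 0.02024 K/W
  R_conv,out = 1/(hA) = 1/(19.6·14.7) = 0.003471 K/W
ΣR = 8.089×10^-5 + 5.393×10^-6 + 0.02024 + 0.003471 = 0.02380 K/W
Q = ΔT/ΣR = (354 °C − 21.6 °C)/0.02380 = 14000 W

Q = 14.0 kW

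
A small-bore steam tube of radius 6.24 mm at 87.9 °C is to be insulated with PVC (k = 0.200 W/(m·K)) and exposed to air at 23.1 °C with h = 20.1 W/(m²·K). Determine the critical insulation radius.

r_cr = 0.995 cm

For a cylinder, r_cr = k_ins/h = 0.200/20.1 = 0.00995 m = 0.995 cm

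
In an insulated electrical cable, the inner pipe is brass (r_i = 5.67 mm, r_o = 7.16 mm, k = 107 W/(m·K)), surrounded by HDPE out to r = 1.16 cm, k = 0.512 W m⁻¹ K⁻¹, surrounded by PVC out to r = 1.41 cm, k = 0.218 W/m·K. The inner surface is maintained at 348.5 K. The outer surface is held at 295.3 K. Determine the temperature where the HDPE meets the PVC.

Treat each layer as a resistance in series:
  R'_brass = ln(0.00716/0.00567)/(2πk) = 0.2333/(2π·107) = 3.470×10^-4 m·K/W
  R'_HDPE = ln(0.0116/0.00716)/(2πk) = 0.4825/(2π·0.512) = 0.1500 m·K/W
  R'_PVC = ln(0.0141/0.0116)/(2πk) = 0.1952/(2π·0.218) = 0.1425 m·K/W
ΣR = 3.470×10^-4 + 0.1500 + 0.1425 = 0.2928 m·K/W
Q' = ΔT/ΣR = (348.5 K − 295.3 K)/0.2928 = 181.7 W/m
From the inner boundary to the HDPE/PVC interface, ΣR_partial = 0.1503 m·K/W.
T_interface = T_in − Q'·ΣR_partial = 348.5 K − (181.7)(0.1503) = 321.2 K

T = 321.2 K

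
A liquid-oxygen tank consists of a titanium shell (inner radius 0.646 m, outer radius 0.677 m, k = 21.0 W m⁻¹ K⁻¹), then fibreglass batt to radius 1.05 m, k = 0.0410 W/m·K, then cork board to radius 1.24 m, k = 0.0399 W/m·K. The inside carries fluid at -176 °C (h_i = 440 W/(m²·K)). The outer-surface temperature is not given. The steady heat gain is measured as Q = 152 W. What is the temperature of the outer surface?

Sum the resistances:
  R_conv,in = 1/(4πr²h) = 1/(4π·0.646²·440) = 4.334×10^-4 K/W
  R_titanium = (1/0.646 − 1/0.677)/(4πk) = 0.07088/(4π·21.0) = 2.686×10^-4 K/W
  R_fibreglass batt = (1/0.677 − 1/1.05)/(4πk) = 0.5247/(4π·0.0410) = 1.018 K/W
  R_cork board = (1/1.05 − 1/1.24)/(4πk) = 0.1459/(4π·0.0399) = 0.2910 K/W
ΣR = 1.310 K/W
ΔT = Q·ΣR = 152 × 1.310 = 199.1 K
Heat flows inward, so T_out = T_in + ΔT = -176 + 199.1 = 23.1 °C

T_out = 23.1 °C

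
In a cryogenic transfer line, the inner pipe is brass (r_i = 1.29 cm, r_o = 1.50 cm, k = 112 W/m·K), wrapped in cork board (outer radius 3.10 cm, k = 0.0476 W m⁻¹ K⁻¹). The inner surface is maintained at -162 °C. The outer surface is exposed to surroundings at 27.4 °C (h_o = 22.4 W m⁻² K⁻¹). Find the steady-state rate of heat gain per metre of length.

Q' = 71.3 W/m

Series thermal resistances, inner to outer:
  R'_brass = ln(0.0150/0.0129)/(2πk) = 0.1508/(2π·112) = 2.143×10^-4 m·K/W
  R'_cork board = ln(0.0310/0.0150)/(2πk) = 0.7259/(2π·0.0476) = 2.427 m·K/W
  R'_conv,out = 1/(2πr h) = 1/(2π·0.0310·22.4) = 0.2292 m·K/W
ΣR = 2.143×10^-4 + 2.427 + 0.2292 = 2.656 m·K/W
Q' = ΔT/ΣR = (-162 °C − 27.4 °C)/2.656 = -71.3 W/m
(Negative Q' ⇒ heat flows inward; heat gain = 71.3 W/m.)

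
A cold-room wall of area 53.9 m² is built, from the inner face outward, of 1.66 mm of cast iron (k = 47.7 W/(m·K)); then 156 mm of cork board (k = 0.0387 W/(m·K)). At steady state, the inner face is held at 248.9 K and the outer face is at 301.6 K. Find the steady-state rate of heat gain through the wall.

Q = 705 W

Series thermal resistances, inner to outer:
  R_cast iron = L/(kA) = 0.00166/(47.7·53.9) = 6.457×10^-7 K/W
  R_cork board = L/(kA) = 0.156/(0.0387·53.9) = 0.07479 K/W
ΣR = 6.457×10^-7 + 0.07479 = 0.07479 K/W
Q = ΔT/ΣR = (248.9 K − 301.6 K)/0.07479 = -705 W
(Negative Q ⇒ heat flows inward; heat gain = 705 W.)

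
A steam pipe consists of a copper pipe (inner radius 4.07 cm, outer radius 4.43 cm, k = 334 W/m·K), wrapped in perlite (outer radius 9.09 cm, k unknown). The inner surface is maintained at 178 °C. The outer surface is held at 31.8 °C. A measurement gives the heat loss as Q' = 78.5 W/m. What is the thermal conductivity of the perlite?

ΣR = ΔT/Q' = |178 − 31.8|/78.5 = 1.862 m·K/W
Known resistances:
  R'_copper = ln(0.0443/0.0407)/(2πk) = 0.08476/(2π·334) = 4.039×10^-5 m·K/W
R_perlite = ΣR − ΣR_known = 1.862 − 4.039×10^-5 = 1.862 m·K/W
ln(r₂/r₁)/(2πk) = 1.862 ⇒ k = 0.7188/(2π·1.862) = 0.0614 W/m·K

k = 0.0614 W/m·K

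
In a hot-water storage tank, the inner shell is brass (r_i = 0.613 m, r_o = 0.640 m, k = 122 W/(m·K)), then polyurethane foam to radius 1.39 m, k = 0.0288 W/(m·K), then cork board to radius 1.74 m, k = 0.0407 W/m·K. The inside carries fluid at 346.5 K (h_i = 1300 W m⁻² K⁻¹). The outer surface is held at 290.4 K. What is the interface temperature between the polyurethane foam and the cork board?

Resistance network (inner→outer):
  R_conv,in = 1/(4πr²h) = 1/(4π·0.613²·1300) = 1.629×10^-4 K/W
  R_brass = (1/0.613 − 1/0.640)/(4πk) = 0.06882/(4π·122) = 4.489×10^-5 K/W
  R_polyurethane foam = (1/0.640 − 1/1.39)/(4πk) = 0.8431/(4π·0.0288) = 2.330 K/W
  R_cork board = (1/1.39 − 1/1.74)/(4πk) = 0.1447/(4π·0.0407) = 0.2829 K/W
ΣR = 1.629×10^-4 + 4.489×10^-5 + 2.330 + 0.2829 = 2.613 K/W
Q = ΔT/ΣR = (346.5 K − 290.4 K)/2.613 = 21.47 W
From the inner boundary to the polyurethane foam/cork board interface, ΣR_partial = 2.330 K/W.
T_interface = T_in − Q·ΣR_partial = 346.5 K − (21.47)(2.330) = 296.5 K

T = 296.5 K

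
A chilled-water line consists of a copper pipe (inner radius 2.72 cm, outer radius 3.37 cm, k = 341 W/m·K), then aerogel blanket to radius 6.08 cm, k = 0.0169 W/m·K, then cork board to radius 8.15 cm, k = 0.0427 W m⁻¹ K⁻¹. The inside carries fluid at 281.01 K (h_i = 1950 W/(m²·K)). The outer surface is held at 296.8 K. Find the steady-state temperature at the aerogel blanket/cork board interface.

T = 294.2 K

Treat each layer as a resistance in series:
  R'_conv,in = 1/(2πr h) = 1/(2π·0.0272·1950) = 0.003001 m·K/W
  R'_copper = ln(0.0337/0.0272)/(2πk) = 0.2143/(2π·341) = 1.000×10^-4 m·K/W
  R'_aerogel blanket = ln(0.0608/0.0337)/(2πk) = 0.5901/(2π·0.0169) = 5.557 m·K/W
  R'_cork board = ln(0.0815/0.0608)/(2πk) = 0.2930/(2π·0.0427) = 1.092 m·K/W
ΣR = 0.003001 + 1.000×10^-4 + 5.557 + 1.092 = 6.652 m·K/W
Q' = ΔT/ΣR = (281.01 K − 296.8 K)/6.652 = -2.374 W/m
From the inner boundary to the aerogel blanket/cork board interface, ΣR_partial = 5.560 m·K/W.
T_interface = T_in − Q'·ΣR_partial = 281.01 K − (-2.374)(5.560) = 294.2 K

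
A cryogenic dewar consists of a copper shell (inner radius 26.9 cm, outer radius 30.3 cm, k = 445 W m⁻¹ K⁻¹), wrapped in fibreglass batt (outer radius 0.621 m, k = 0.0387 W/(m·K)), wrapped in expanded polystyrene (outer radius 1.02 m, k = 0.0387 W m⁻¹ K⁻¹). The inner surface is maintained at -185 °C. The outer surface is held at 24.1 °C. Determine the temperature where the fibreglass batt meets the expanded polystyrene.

T = -32.7 °C

Series thermal resistances, inner to outer:
  R_copper = (1/0.269 − 1/0.303)/(4πk) = 0.4171/(4π·445) = 7.460×10^-5 K/W
  R_fibreglass batt = (1/0.303 − 1/0.621)/(4πk) = 1.690/(4π·0.0387) = 3.475 K/W
  R_expanded polystyrene = (1/0.621 − 1/1.02)/(4πk) = 0.6299/(4π·0.0387) = 1.295 K/W
ΣR = 7.460×10^-5 + 3.475 + 1.295 = 4.770 K/W
Q = ΔT/ΣR = (-185 °C − 24.1 °C)/4.770 = -43.84 W
From the inner boundary to the fibreglass batt/expanded polystyrene interface, ΣR_partial = 3.475 K/W.
T_interface = T_in − Q·ΣR_partial = -185 °C − (-43.84)(3.475) = -32.7 °C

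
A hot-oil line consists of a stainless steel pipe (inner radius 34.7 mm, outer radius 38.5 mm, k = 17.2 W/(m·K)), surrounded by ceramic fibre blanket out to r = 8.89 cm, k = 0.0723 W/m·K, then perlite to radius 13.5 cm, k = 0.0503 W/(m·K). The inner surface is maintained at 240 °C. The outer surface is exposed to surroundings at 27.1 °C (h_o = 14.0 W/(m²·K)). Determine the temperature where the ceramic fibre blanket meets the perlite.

T = 119 °C

Series thermal resistances, inner to outer:
  R'_stainless steel = ln(0.0385/0.0347)/(2πk) = 0.1039/(2π·17.2) = 9.616×10^-4 m·K/W
  R'_ceramic fibre blanket = ln(0.0889/0.0385)/(2πk) = 0.8369/(2π·0.0723) = 1.842 m·K/W
  R'_perlite = ln(0.135/0.0889)/(2πk) = 0.4178/(2π·0.0503) = 1.322 m·K/W
  R'_conv,out = 1/(2πr h) = 1/(2π·0.135·14.0) = 0.08421 m·K/W
ΣR = 9.616×10^-4 + 1.842 + 1.322 + 0.08421 = 3.249 m·K/W
Q' = ΔT/ΣR = (240 °C − 27.1 °C)/3.249 = 65.53 W/m
From the inner boundary to the ceramic fibre blanket/perlite interface, ΣR_partial = 1.843 m·K/W.
T_interface = T_in − Q'·ΣR_partial = 240 °C − (65.53)(1.843) = 119 °C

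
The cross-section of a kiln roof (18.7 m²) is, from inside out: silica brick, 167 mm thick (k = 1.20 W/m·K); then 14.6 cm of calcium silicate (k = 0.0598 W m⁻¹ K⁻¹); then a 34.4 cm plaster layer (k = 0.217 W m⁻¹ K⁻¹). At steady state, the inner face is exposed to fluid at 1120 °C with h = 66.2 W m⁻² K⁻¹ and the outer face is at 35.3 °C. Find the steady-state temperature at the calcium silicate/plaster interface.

T = 447 °C

Treat each layer as a resistance in series:
  R_conv,in = 1/(hA) = 1/(66.2·18.7) = 8.078×10^-4 K/W
  R_silica brick = L/(kA) = 0.167/(1.20·18.7) = 0.007442 K/W
  R_calcium silicate = L/(kA) = 0.146/(0.0598·18.7) = 0.1306 K/W
  R_plaster = L/(kA) = 0.344/(0.217·18.7) = 0.08477 K/W
ΣR = 8.078×10^-4 + 0.007442 + 0.1306 + 0.08477 = 0.2236 K/W
Q = ΔT/ΣR = (1120 °C − 35.3 °C)/0.2236 = 4851 W
From the inner boundary to the calcium silicate/plaster interface, ΣR_partial = 0.1388 K/W.
T_interface = T_in − Q·ΣR_partial = 1120 °C − (4851)(0.1388) = 447 °C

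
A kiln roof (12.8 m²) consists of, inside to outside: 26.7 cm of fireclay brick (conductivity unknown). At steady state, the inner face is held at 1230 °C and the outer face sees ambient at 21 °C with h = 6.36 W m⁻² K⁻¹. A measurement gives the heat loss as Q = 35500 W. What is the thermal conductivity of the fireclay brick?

ΣR = ΔT/Q = |1230 − 21|/35500 = 0.03406 K/W
Known resistances:
  R_conv,out = 1/(hA) = 1/(6.36·12.8) = 0.01228 K/W
R_fireclay brick = ΣR − ΣR_known = 0.03406 − 0.01228 = 0.02178 K/W
L/(kA) = 0.02178 ⇒ k = 0.267/(0.02178·12.8) = 0.958 W/m·K

k = 0.958 W/m·K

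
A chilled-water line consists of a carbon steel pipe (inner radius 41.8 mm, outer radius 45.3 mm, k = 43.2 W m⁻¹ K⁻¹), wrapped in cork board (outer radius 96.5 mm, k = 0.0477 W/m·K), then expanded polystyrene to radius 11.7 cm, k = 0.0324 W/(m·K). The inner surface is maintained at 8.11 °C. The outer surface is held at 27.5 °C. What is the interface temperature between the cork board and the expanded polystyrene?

T = 22.2 °C

Treat each layer as a resistance in series:
  R'_carbon steel = ln(0.0453/0.0418)/(2πk) = 0.08041/(2π·43.2) = 2.962×10^-4 m·K/W
  R'_cork board = ln(0.0965/0.0453)/(2πk) = 0.7562/(2π·0.0477) = 2.523 m·K/W
  R'_expanded polystyrene = ln(0.117/0.0965)/(2πk) = 0.1926/(2π·0.0324) = 0.9462 m·K/W
ΣR = 2.962×10^-4 + 2.523 + 0.9462 = 3.469 m·K/W
Q' = ΔT/ΣR = (8.11 °C − 27.5 °C)/3.469 = -5.590 W/m
From the inner boundary to the cork board/expanded polystyrene interface, ΣR_partial = 2.523 m·K/W.
T_interface = T_in − Q'·ΣR_partial = 8.11 °C − (-5.590)(2.523) = 22.2 °C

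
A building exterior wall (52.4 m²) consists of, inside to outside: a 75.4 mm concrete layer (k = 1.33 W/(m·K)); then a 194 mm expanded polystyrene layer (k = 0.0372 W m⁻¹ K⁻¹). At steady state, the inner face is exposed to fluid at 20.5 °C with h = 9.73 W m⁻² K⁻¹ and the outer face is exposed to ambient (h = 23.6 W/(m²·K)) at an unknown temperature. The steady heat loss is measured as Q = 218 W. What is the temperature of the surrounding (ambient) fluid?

Series resistances:
  R_conv,in = 1/(hA) = 1/(9.73·52.4) = 0.001961 K/W
  R_concrete = L/(kA) = 0.0754/(1.33·52.4) = 0.001082 K/W
  R_expanded polystyrene = L/(kA) = 0.194/(0.0372·52.4) = 0.09952 K/W
  R_conv,out = 1/(hA) = 1/(23.6·52.4) = 8.086×10^-4 K/W
ΣR = 0.1034 K/W
ΔT = Q·ΣR = 218 × 0.1034 = 22.54 K
Heat flows outward, so T_out = T_in − ΔT = 20.5 − 22.54 = -2.04 °C

T_out = -2.04 °C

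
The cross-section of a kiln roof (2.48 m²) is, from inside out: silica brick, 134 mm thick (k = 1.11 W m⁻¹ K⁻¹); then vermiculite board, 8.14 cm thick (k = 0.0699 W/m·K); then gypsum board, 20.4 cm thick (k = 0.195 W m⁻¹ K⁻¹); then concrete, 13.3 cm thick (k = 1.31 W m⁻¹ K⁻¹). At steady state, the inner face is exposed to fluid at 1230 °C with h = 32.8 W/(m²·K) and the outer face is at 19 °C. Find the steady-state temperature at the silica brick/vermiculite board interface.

T = 1156 °C

Series thermal resistances, inner to outer:
  R_conv,in = 1/(hA) = 1/(32.8·2.48) = 0.01229 K/W
  R_silica brick = L/(kA) = 0.134/(1.11·2.48) = 0.04868 K/W
  R_vermiculite board = L/(kA) = 0.0814/(0.0699·2.48) = 0.4696 K/W
  R_gypsum board = L/(kA) = 0.204/(0.195·2.48) = 0.4218 K/W
  R_concrete = L/(kA) = 0.133/(1.31·2.48) = 0.04094 K/W
ΣR = 0.01229 + 0.04868 + 0.4696 + 0.4218 + 0.04094 = 0.9933 K/W
Q = ΔT/ΣR = (1230 °C − 19 °C)/0.9933 = 1219 W
From the inner boundary to the silica brick/vermiculite board interface, ΣR_partial = 0.06097 K/W.
T_interface = T_in − Q·ΣR_partial = 1230 °C − (1219)(0.06097) = 1156 °C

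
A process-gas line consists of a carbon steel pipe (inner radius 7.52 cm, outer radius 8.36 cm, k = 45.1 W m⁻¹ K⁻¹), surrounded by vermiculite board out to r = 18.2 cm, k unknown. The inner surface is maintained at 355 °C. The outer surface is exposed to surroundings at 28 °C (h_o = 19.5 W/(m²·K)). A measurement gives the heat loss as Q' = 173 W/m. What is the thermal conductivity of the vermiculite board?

k = 0.0671 W/m·K

ΣR = ΔT/Q' = |355 − 28|/173 = 1.890 m·K/W
Known resistances:
  R'_carbon steel = ln(0.0836/0.0752)/(2πk) = 0.1059/(2π·45.1) = 3.737×10^-4 m·K/W
  R'_conv,out = 1/(2πr h) = 1/(2π·0.182·19.5) = 0.04485 m·K/W
R_vermiculite board = ΣR − ΣR_known = 1.890 − 0.04522 = 1.845 m·K/W
ln(r₂/r₁)/(2πk) = 1.845 ⇒ k = 0.7780/(2π·1.845) = 0.0671 W/m·K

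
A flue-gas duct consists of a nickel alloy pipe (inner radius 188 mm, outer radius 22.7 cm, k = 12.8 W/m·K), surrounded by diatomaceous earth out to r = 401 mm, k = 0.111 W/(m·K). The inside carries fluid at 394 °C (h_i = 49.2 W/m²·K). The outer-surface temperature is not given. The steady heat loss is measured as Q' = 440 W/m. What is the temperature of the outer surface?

T_out = 26.4 °C

Sum the resistances:
  R'_conv,in = 1/(2πr h) = 1/(2π·0.188·49.2) = 0.01721 m·K/W
  R'_nickel alloy = ln(0.227/0.188)/(2πk) = 0.1885/(2π·12.8) = 0.002344 m·K/W
  R'_diatomaceous earth = ln(0.401/0.227)/(2πk) = 0.5690/(2π·0.111) = 0.8159 m·K/W
ΣR = 0.8354 m·K/W
ΔT = Q'·ΣR = 440 × 0.8354 = 367.6 K
Heat flows outward, so T_out = T_in − ΔT = 394 − 367.6 = 26.4 °C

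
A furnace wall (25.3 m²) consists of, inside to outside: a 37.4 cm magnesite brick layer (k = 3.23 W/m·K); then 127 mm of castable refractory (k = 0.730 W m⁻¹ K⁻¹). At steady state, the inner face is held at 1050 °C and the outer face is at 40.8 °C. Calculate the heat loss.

Resistance network (inner→outer):
  R_magnesite brick = L/(kA) = 0.374/(3.23·25.3) = 0.004577 K/W
  R_castable refractory = L/(kA) = 0.127/(0.730·25.3) = 0.006876 K/W
ΣR = 0.004577 + 0.006876 = 0.01145 K/W
Q = ΔT/ΣR = (1050 °C − 40.8 °C)/0.01145 = 88100 W

Q = 88100 W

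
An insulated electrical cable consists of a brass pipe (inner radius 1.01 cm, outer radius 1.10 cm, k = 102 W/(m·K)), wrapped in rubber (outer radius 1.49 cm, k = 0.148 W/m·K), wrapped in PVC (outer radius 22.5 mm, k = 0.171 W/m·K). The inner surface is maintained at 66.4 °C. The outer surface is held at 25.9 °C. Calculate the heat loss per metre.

Series thermal resistances, inner to outer:
  R'_brass = ln(0.0110/0.0101)/(2πk) = 0.08536/(2π·102) = 1.332×10^-4 m·K/W
  R'_rubber = ln(0.0149/0.0110)/(2πk) = 0.3035/(2π·0.148) = 0.3263 m·K/W
  R'_PVC = ln(0.0225/0.0149)/(2πk) = 0.4122/(2π·0.171) = 0.3836 m·K/W
ΣR = 1.332×10^-4 + 0.3263 + 0.3836 = 0.7100 m·K/W
Q' = ΔT/ΣR = (66.4 °C − 25.9 °C)/0.7100 = 57.0 W/m

Q' = 57.0 W/m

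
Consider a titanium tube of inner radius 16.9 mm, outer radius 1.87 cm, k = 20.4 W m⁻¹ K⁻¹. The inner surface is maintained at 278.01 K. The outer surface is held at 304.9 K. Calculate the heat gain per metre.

Q' = 2πk·ΔT/ln(r₂/r₁) = 2π × 20.4 × 26.89 / ln(0.0187/0.0169) = 34100 W/m

Q' = 34.1 kW/m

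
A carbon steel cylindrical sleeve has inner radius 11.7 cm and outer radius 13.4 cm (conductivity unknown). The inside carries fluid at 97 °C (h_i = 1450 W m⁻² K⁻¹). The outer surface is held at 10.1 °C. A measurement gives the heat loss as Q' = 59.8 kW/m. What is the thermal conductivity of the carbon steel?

ΣR = ΔT/Q' = |97 − 10.1|/59800 = 0.001453 m·K/W
Known resistances:
  R'_conv,in = 1/(2πr h) = 1/(2π·0.117·1450) = 9.381×10^-4 m·K/W
R_carbon steel = ΣR − ΣR_known = 0.001453 − 9.381×10^-4 = 5.149×10^-4 m·K/W
ln(r₂/r₁)/(2πk) = 5.149×10^-4 ⇒ k = 0.1357/(2π·5.149×10^-4) = 41.9 W/m·K

k = 41.9 W/m·K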